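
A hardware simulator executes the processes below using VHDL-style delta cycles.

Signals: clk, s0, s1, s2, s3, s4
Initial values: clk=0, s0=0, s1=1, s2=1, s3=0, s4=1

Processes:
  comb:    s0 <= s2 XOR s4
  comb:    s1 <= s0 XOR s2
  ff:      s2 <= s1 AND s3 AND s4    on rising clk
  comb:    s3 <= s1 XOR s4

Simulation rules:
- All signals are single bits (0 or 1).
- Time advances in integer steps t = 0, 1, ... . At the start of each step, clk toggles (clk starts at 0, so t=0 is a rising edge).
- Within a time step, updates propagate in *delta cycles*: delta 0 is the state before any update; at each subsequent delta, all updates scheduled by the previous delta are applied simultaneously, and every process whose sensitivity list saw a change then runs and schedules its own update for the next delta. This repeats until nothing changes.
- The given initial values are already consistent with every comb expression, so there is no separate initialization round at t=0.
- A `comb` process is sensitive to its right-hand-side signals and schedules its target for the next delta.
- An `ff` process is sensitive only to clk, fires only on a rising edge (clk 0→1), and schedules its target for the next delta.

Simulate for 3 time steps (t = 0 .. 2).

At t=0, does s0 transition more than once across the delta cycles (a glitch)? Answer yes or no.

no

[bits: s3,s4,clk,s2,s1,s0]
t=0: Δ0=010110 Δ1=011110 Δ2=011010 Δ3=011001 Δ4=111011 Δ5=011011 | 5Δ
t=1: Δ0=011011 Δ1=010011 | 1Δ
t=2: Δ0=010011 Δ1=011011 | 1Δ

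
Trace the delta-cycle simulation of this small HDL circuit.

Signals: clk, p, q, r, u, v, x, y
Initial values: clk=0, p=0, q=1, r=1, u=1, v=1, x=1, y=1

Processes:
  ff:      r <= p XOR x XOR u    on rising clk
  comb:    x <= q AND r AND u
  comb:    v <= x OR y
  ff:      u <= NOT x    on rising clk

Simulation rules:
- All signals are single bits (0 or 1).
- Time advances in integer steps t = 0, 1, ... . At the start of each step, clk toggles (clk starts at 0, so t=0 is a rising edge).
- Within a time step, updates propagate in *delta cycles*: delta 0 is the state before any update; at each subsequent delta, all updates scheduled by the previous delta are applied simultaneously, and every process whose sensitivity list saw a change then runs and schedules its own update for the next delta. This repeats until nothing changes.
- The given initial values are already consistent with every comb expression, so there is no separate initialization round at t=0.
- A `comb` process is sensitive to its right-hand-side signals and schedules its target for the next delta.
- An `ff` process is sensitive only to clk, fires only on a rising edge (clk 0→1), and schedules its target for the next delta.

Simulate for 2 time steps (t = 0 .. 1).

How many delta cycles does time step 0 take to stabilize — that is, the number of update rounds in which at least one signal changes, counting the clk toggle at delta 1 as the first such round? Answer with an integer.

3

t0.Δ0 u=1 clk=0 q=1 y=1 p=0 v=1 x=1 r=1
t0.Δ1 u=1 clk=1 q=1 y=1 p=0 v=1 x=1 r=1
t0.Δ2 u=0 clk=1 q=1 y=1 p=0 v=1 x=1 r=0
t0.Δ3 u=0 clk=1 q=1 y=1 p=0 v=1 x=0 r=0
t1.Δ0 u=0 clk=1 q=1 y=1 p=0 v=1 x=0 r=0
t1.Δ1 u=0 clk=0 q=1 y=1 p=0 v=1 x=0 r=0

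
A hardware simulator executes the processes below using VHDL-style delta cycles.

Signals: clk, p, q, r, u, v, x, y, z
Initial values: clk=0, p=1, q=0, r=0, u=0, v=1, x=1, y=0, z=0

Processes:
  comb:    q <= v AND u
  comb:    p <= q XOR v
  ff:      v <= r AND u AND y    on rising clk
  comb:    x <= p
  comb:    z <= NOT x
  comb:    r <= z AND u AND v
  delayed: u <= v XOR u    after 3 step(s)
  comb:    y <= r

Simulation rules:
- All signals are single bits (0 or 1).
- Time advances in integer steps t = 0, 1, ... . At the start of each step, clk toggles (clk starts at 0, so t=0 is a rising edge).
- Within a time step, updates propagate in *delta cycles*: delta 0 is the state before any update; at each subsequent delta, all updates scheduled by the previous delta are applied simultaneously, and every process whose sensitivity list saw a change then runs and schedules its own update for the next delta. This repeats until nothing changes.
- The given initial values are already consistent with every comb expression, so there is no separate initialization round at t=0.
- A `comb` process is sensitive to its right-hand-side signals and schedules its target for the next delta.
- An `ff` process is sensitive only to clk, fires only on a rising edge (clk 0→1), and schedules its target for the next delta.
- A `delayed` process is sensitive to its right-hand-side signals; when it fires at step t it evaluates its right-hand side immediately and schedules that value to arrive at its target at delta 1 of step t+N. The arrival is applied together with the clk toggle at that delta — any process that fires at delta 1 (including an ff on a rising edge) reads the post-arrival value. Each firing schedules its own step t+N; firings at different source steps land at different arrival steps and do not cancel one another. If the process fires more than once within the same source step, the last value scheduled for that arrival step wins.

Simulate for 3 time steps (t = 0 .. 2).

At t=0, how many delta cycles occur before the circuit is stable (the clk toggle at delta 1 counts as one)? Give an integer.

t=0 Δ0: clk=0 r=0 p=1 v=1 z=0 x=1 q=0 u=0 y=0
  Δ1: clk:0→1
  Δ2: v:1→0
  Δ3: p:1→0
  Δ4: x:1→0
  Δ5: z:0→1
  (5Δ to stable)
t=1 Δ0: clk=1 r=0 p=0 v=0 z=1 x=0 q=0 u=0 y=0
  Δ1: clk:1→0
  (1Δ to stable)
t=2 Δ0: clk=0 r=0 p=0 v=0 z=1 x=0 q=0 u=0 y=0
  Δ1: clk:0→1
  (1Δ to stable)

5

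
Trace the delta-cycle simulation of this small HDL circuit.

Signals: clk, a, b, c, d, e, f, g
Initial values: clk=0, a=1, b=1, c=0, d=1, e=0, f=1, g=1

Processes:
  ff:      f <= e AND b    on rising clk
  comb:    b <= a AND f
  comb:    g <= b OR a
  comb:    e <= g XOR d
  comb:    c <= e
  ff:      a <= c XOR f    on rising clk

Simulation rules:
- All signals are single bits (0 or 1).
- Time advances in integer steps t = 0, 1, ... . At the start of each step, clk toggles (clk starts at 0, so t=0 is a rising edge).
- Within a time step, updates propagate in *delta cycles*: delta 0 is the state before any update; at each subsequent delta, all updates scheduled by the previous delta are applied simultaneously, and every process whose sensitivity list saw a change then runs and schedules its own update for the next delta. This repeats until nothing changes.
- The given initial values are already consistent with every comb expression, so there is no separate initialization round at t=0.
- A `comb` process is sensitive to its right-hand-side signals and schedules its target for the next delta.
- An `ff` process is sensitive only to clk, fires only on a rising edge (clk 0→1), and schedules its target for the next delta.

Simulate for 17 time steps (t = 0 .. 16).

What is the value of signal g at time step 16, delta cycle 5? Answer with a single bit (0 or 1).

[bits: b,d,c,f,clk,g,e,a]
t=0: Δ0=11010101 Δ1=11011101 Δ2=11001101 Δ3=01001101 | 3Δ
t=1: Δ0=01001101 Δ1=01000101 | 1Δ
t=2: Δ0=01000101 Δ1=01001101 Δ2=01001100 Δ3=01001000 Δ4=01001010 Δ5=01101010 | 5Δ
t=3: Δ0=01101010 Δ1=01100010 | 1Δ
t=4: Δ0=01100010 Δ1=01101010 Δ2=01101011 Δ3=01101111 Δ4=01101101 Δ5=01001101 | 5Δ
t=5: Δ0=01001101 Δ1=01000101 | 1Δ
t=6: Δ0=01000101 Δ1=01001101 Δ2=01001100 Δ3=01001000 Δ4=01001010 Δ5=01101010 | 5Δ
t=7: Δ0=01101010 Δ1=01100010 | 1Δ
t=8: Δ0=01100010 Δ1=01101010 Δ2=01101011 Δ3=01101111 Δ4=01101101 Δ5=01001101 | 5Δ
t=9: Δ0=01001101 Δ1=01000101 | 1Δ
t=10: Δ0=01000101 Δ1=01001101 Δ2=01001100 Δ3=01001000 Δ4=01001010 Δ5=01101010 | 5Δ
t=11: Δ0=01101010 Δ1=01100010 | 1Δ
t=12: Δ0=01100010 Δ1=01101010 Δ2=01101011 Δ3=01101111 Δ4=01101101 Δ5=01001101 | 5Δ
t=13: Δ0=01001101 Δ1=01000101 | 1Δ
t=14: Δ0=01000101 Δ1=01001101 Δ2=01001100 Δ3=01001000 Δ4=01001010 Δ5=01101010 | 5Δ
t=15: Δ0=01101010 Δ1=01100010 | 1Δ
t=16: Δ0=01100010 Δ1=01101010 Δ2=01101011 Δ3=01101111 Δ4=01101101 Δ5=01001101 | 5Δ

1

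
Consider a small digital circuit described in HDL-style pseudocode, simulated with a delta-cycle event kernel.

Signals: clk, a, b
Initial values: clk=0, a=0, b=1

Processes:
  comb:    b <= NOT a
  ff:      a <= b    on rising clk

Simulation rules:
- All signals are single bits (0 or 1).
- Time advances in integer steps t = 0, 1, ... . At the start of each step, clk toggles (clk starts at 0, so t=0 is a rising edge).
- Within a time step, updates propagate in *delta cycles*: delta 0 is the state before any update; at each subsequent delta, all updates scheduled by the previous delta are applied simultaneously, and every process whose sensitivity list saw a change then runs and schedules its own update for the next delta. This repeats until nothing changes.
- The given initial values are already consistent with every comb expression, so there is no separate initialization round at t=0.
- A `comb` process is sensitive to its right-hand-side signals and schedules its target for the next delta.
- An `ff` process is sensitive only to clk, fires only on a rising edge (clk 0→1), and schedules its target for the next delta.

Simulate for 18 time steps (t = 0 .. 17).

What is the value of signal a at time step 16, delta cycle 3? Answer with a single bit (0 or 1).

t=0 Δ0: b=1 clk=0 a=0
  Δ1: clk:0→1
  Δ2: a:0→1
  Δ3: b:1→0
  (3Δ to stable)
t=1 Δ0: b=0 clk=1 a=1
  Δ1: clk:1→0
  (1Δ to stable)
t=2 Δ0: b=0 clk=0 a=1
  Δ1: clk:0→1
  Δ2: a:1→0
  Δ3: b:0→1
  (3Δ to stable)
t=3 Δ0: b=1 clk=1 a=0
  Δ1: clk:1→0
  (1Δ to stable)
t=4 Δ0: b=1 clk=0 a=0
  Δ1: clk:0→1
  Δ2: a:0→1
  Δ3: b:1→0
  (3Δ to stable)
t=5 Δ0: b=0 clk=1 a=1
  Δ1: clk:1→0
  (1Δ to stable)
t=6 Δ0: b=0 clk=0 a=1
  Δ1: clk:0→1
  Δ2: a:1→0
  Δ3: b:0→1
  (3Δ to stable)
t=7 Δ0: b=1 clk=1 a=0
  Δ1: clk:1→0
  (1Δ to stable)
t=8 Δ0: b=1 clk=0 a=0
  Δ1: clk:0→1
  Δ2: a:0→1
  Δ3: b:1→0
  (3Δ to stable)
t=9 Δ0: b=0 clk=1 a=1
  Δ1: clk:1→0
  (1Δ to stable)
t=10 Δ0: b=0 clk=0 a=1
  Δ1: clk:0→1
  Δ2: a:1→0
  Δ3: b:0→1
  (3Δ to stable)
t=11 Δ0: b=1 clk=1 a=0
  Δ1: clk:1→0
  (1Δ to stable)
t=12 Δ0: b=1 clk=0 a=0
  Δ1: clk:0→1
  Δ2: a:0→1
  Δ3: b:1→0
  (3Δ to stable)
t=13 Δ0: b=0 clk=1 a=1
  Δ1: clk:1→0
  (1Δ to stable)
t=14 Δ0: b=0 clk=0 a=1
  Δ1: clk:0→1
  Δ2: a:1→0
  Δ3: b:0→1
  (3Δ to stable)
t=15 Δ0: b=1 clk=1 a=0
  Δ1: clk:1→0
  (1Δ to stable)
t=16 Δ0: b=1 clk=0 a=0
  Δ1: clk:0→1
  Δ2: a:0→1
  Δ3: b:1→0
  (3Δ to stable)
t=17 Δ0: b=0 clk=1 a=1
  Δ1: clk:1→0
  (1Δ to stable)

1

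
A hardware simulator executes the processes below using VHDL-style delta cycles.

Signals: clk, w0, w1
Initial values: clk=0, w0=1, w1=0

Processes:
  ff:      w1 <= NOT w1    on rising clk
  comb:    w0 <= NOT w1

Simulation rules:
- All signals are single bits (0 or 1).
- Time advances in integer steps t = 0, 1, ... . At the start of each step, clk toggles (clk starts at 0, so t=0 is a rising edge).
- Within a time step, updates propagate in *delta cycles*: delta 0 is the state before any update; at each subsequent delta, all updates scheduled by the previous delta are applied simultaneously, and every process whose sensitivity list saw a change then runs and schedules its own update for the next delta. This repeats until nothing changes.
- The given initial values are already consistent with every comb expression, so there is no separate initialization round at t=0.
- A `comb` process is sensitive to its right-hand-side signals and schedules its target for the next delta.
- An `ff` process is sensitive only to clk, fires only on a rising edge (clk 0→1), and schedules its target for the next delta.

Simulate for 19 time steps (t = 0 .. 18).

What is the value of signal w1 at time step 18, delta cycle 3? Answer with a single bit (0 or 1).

t=0 Δ0: w1=0 clk=0 w0=1
  Δ1: clk:0→1
  Δ2: w1:0→1
  Δ3: w0:1→0
  (3Δ to stable)
t=1 Δ0: w1=1 clk=1 w0=0
  Δ1: clk:1→0
  (1Δ to stable)
t=2 Δ0: w1=1 clk=0 w0=0
  Δ1: clk:0→1
  Δ2: w1:1→0
  Δ3: w0:0→1
  (3Δ to stable)
t=3 Δ0: w1=0 clk=1 w0=1
  Δ1: clk:1→0
  (1Δ to stable)
t=4 Δ0: w1=0 clk=0 w0=1
  Δ1: clk:0→1
  Δ2: w1:0→1
  Δ3: w0:1→0
  (3Δ to stable)
t=5 Δ0: w1=1 clk=1 w0=0
  Δ1: clk:1→0
  (1Δ to stable)
t=6 Δ0: w1=1 clk=0 w0=0
  Δ1: clk:0→1
  Δ2: w1:1→0
  Δ3: w0:0→1
  (3Δ to stable)
t=7 Δ0: w1=0 clk=1 w0=1
  Δ1: clk:1→0
  (1Δ to stable)
t=8 Δ0: w1=0 clk=0 w0=1
  Δ1: clk:0→1
  Δ2: w1:0→1
  Δ3: w0:1→0
  (3Δ to stable)
t=9 Δ0: w1=1 clk=1 w0=0
  Δ1: clk:1→0
  (1Δ to stable)
t=10 Δ0: w1=1 clk=0 w0=0
  Δ1: clk:0→1
  Δ2: w1:1→0
  Δ3: w0:0→1
  (3Δ to stable)
t=11 Δ0: w1=0 clk=1 w0=1
  Δ1: clk:1→0
  (1Δ to stable)
t=12 Δ0: w1=0 clk=0 w0=1
  Δ1: clk:0→1
  Δ2: w1:0→1
  Δ3: w0:1→0
  (3Δ to stable)
t=13 Δ0: w1=1 clk=1 w0=0
  Δ1: clk:1→0
  (1Δ to stable)
t=14 Δ0: w1=1 clk=0 w0=0
  Δ1: clk:0→1
  Δ2: w1:1→0
  Δ3: w0:0→1
  (3Δ to stable)
t=15 Δ0: w1=0 clk=1 w0=1
  Δ1: clk:1→0
  (1Δ to stable)
t=16 Δ0: w1=0 clk=0 w0=1
  Δ1: clk:0→1
  Δ2: w1:0→1
  Δ3: w0:1→0
  (3Δ to stable)
t=17 Δ0: w1=1 clk=1 w0=0
  Δ1: clk:1→0
  (1Δ to stable)
t=18 Δ0: w1=1 clk=0 w0=0
  Δ1: clk:0→1
  Δ2: w1:1→0
  Δ3: w0:0→1
  (3Δ to stable)

0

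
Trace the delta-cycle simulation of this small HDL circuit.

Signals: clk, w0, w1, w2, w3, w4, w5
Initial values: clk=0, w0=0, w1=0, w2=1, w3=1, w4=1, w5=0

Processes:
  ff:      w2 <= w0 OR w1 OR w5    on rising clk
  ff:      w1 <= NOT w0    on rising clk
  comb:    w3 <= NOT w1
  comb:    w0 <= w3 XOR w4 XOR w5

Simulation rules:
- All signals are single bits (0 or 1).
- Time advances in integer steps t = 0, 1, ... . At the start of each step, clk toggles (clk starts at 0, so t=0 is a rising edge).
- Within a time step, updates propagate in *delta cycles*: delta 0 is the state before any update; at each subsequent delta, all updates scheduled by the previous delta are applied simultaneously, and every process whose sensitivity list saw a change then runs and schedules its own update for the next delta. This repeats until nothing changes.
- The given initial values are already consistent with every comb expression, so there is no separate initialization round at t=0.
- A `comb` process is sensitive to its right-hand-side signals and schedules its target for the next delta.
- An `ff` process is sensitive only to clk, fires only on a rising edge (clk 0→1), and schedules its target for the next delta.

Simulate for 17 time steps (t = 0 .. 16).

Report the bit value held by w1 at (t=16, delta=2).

1

t=0 Δ0: w5=0 w2=1 clk=0 w4=1 w1=0 w0=0 w3=1
  Δ1: clk:0→1
  Δ2: w2:1→0, w1:0→1
  Δ3: w3:1→0
  Δ4: w0:0→1
  (4Δ to stable)
t=1 Δ0: w5=0 w2=0 clk=1 w4=1 w1=1 w0=1 w3=0
  Δ1: clk:1→0
  (1Δ to stable)
t=2 Δ0: w5=0 w2=0 clk=0 w4=1 w1=1 w0=1 w3=0
  Δ1: clk:0→1
  Δ2: w2:0→1, w1:1→0
  Δ3: w3:0→1
  Δ4: w0:1→0
  (4Δ to stable)
t=3 Δ0: w5=0 w2=1 clk=1 w4=1 w1=0 w0=0 w3=1
  Δ1: clk:1→0
  (1Δ to stable)
t=4 Δ0: w5=0 w2=1 clk=0 w4=1 w1=0 w0=0 w3=1
  Δ1: clk:0→1
  Δ2: w2:1→0, w1:0→1
  Δ3: w3:1→0
  Δ4: w0:0→1
  (4Δ to stable)
t=5 Δ0: w5=0 w2=0 clk=1 w4=1 w1=1 w0=1 w3=0
  Δ1: clk:1→0
  (1Δ to stable)
t=6 Δ0: w5=0 w2=0 clk=0 w4=1 w1=1 w0=1 w3=0
  Δ1: clk:0→1
  Δ2: w2:0→1, w1:1→0
  Δ3: w3:0→1
  Δ4: w0:1→0
  (4Δ to stable)
t=7 Δ0: w5=0 w2=1 clk=1 w4=1 w1=0 w0=0 w3=1
  Δ1: clk:1→0
  (1Δ to stable)
t=8 Δ0: w5=0 w2=1 clk=0 w4=1 w1=0 w0=0 w3=1
  Δ1: clk:0→1
  Δ2: w2:1→0, w1:0→1
  Δ3: w3:1→0
  Δ4: w0:0→1
  (4Δ to stable)
t=9 Δ0: w5=0 w2=0 clk=1 w4=1 w1=1 w0=1 w3=0
  Δ1: clk:1→0
  (1Δ to stable)
t=10 Δ0: w5=0 w2=0 clk=0 w4=1 w1=1 w0=1 w3=0
  Δ1: clk:0→1
  Δ2: w2:0→1, w1:1→0
  Δ3: w3:0→1
  Δ4: w0:1→0
  (4Δ to stable)
t=11 Δ0: w5=0 w2=1 clk=1 w4=1 w1=0 w0=0 w3=1
  Δ1: clk:1→0
  (1Δ to stable)
t=12 Δ0: w5=0 w2=1 clk=0 w4=1 w1=0 w0=0 w3=1
  Δ1: clk:0→1
  Δ2: w2:1→0, w1:0→1
  Δ3: w3:1→0
  Δ4: w0:0→1
  (4Δ to stable)
t=13 Δ0: w5=0 w2=0 clk=1 w4=1 w1=1 w0=1 w3=0
  Δ1: clk:1→0
  (1Δ to stable)
t=14 Δ0: w5=0 w2=0 clk=0 w4=1 w1=1 w0=1 w3=0
  Δ1: clk:0→1
  Δ2: w2:0→1, w1:1→0
  Δ3: w3:0→1
  Δ4: w0:1→0
  (4Δ to stable)
t=15 Δ0: w5=0 w2=1 clk=1 w4=1 w1=0 w0=0 w3=1
  Δ1: clk:1→0
  (1Δ to stable)
t=16 Δ0: w5=0 w2=1 clk=0 w4=1 w1=0 w0=0 w3=1
  Δ1: clk:0→1
  Δ2: w2:1→0, w1:0→1
  Δ3: w3:1→0
  Δ4: w0:0→1
  (4Δ to stable)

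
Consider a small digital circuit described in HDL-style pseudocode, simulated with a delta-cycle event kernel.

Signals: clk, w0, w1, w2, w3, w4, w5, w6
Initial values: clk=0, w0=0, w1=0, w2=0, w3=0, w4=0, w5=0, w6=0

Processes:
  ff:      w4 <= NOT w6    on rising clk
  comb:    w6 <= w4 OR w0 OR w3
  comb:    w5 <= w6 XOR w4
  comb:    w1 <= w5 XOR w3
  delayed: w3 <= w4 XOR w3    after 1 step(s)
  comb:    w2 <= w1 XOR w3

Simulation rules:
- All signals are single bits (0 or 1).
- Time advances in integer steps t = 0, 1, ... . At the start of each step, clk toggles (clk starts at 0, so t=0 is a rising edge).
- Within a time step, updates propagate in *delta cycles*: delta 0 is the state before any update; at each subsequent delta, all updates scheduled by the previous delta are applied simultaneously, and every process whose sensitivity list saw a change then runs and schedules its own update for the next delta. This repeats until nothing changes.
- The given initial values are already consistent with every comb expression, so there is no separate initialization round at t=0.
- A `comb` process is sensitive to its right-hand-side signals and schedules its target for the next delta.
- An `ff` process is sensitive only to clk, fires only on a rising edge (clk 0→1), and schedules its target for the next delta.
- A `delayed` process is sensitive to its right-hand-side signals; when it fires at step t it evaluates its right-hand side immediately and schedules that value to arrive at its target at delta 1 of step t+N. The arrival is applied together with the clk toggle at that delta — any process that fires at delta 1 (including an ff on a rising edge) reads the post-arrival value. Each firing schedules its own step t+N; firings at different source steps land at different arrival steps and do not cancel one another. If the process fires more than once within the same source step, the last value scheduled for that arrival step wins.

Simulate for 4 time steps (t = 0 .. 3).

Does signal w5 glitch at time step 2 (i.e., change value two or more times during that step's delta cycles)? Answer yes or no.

yes

[bits: w6,w0,w4,clk,w2,w1,w3,w5]
t=0: Δ0=00000000 Δ1=00010000 Δ2=00110000 Δ3=10110001 Δ4=10110100 Δ5=10111000 Δ6=10110000 | 6Δ
t=1: Δ0=10110000 Δ1=10100010 Δ2=10101110 Δ3=10100110 | 3Δ
t=2: Δ0=10100110 Δ1=10110100 Δ2=10011000 Δ3=00010001 Δ4=00010100 Δ5=00011000 Δ6=00010000 | 6Δ
t=3: Δ0=00010000 Δ1=00000000 | 1Δ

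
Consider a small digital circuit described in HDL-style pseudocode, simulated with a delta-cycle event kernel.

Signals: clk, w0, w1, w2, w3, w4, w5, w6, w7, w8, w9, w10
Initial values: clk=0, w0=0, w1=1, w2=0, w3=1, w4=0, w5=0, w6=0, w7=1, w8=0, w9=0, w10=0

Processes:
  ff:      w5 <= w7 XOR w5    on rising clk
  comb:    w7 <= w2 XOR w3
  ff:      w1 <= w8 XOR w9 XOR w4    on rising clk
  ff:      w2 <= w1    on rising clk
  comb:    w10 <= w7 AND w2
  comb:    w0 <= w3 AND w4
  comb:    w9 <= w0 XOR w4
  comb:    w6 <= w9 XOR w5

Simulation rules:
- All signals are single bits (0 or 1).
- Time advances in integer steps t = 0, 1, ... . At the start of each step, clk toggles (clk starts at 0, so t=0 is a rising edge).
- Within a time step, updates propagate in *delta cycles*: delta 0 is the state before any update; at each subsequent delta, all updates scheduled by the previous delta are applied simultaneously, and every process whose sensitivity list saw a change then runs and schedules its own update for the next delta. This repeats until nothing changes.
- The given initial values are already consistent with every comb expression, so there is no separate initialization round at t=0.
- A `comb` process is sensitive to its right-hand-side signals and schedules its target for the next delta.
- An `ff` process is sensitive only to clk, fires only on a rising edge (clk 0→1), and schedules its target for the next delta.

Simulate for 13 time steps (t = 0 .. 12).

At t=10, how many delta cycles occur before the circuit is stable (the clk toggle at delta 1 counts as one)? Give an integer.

[bits: w7,w0,w6,w3,w9,w8,w1,w2,clk,w10,w5,w4]
t=0: Δ0=100100100000 Δ1=100100101000 Δ2=100100011010 Δ3=001100011110 Δ4=001100011010 | 4Δ
t=1: Δ0=001100011010 Δ1=001100010010 | 1Δ
t=2: Δ0=001100010010 Δ1=001100011010 Δ2=001100001010 Δ3=101100001010 | 3Δ
t=3: Δ0=101100001010 Δ1=101100000010 | 1Δ
t=4: Δ0=101100000010 Δ1=101100001010 Δ2=101100001000 Δ3=100100001000 | 3Δ
t=5: Δ0=100100001000 Δ1=100100000000 | 1Δ
t=6: Δ0=100100000000 Δ1=100100001000 Δ2=100100001010 Δ3=101100001010 | 3Δ
t=7: Δ0=101100001010 Δ1=101100000010 | 1Δ
t=8: Δ0=101100000010 Δ1=101100001010 Δ2=101100001000 Δ3=100100001000 | 3Δ
t=9: Δ0=100100001000 Δ1=100100000000 | 1Δ
t=10: Δ0=100100000000 Δ1=100100001000 Δ2=100100001010 Δ3=101100001010 | 3Δ
t=11: Δ0=101100001010 Δ1=101100000010 | 1Δ
t=12: Δ0=101100000010 Δ1=101100001010 Δ2=101100001000 Δ3=100100001000 | 3Δ

3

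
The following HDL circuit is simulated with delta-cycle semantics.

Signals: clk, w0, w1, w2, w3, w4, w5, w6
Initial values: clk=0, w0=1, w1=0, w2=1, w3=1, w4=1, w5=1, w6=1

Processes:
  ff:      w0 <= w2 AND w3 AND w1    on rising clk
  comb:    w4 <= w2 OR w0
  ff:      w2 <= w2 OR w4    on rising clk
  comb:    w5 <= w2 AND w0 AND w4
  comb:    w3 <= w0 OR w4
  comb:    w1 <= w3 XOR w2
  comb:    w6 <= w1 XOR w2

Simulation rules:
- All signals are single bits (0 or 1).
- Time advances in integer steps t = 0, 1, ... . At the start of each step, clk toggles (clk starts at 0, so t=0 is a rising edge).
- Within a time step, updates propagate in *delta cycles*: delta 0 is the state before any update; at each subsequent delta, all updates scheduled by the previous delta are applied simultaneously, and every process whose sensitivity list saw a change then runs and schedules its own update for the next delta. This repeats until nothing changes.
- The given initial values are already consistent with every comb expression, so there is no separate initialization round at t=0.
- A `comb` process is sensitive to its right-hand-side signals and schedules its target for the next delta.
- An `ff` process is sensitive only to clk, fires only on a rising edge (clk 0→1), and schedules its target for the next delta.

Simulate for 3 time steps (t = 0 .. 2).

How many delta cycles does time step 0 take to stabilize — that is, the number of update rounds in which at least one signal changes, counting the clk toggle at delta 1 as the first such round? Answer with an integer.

t=0 Δ0: w4=1 clk=0 w3=1 w5=1 w2=1 w6=1 w0=1 w1=0
  Δ1: clk:0→1
  Δ2: w0:1→0
  Δ3: w5:1→0
  (3Δ to stable)
t=1 Δ0: w4=1 clk=1 w3=1 w5=0 w2=1 w6=1 w0=0 w1=0
  Δ1: clk:1→0
  (1Δ to stable)
t=2 Δ0: w4=1 clk=0 w3=1 w5=0 w2=1 w6=1 w0=0 w1=0
  Δ1: clk:0→1
  (1Δ to stable)

3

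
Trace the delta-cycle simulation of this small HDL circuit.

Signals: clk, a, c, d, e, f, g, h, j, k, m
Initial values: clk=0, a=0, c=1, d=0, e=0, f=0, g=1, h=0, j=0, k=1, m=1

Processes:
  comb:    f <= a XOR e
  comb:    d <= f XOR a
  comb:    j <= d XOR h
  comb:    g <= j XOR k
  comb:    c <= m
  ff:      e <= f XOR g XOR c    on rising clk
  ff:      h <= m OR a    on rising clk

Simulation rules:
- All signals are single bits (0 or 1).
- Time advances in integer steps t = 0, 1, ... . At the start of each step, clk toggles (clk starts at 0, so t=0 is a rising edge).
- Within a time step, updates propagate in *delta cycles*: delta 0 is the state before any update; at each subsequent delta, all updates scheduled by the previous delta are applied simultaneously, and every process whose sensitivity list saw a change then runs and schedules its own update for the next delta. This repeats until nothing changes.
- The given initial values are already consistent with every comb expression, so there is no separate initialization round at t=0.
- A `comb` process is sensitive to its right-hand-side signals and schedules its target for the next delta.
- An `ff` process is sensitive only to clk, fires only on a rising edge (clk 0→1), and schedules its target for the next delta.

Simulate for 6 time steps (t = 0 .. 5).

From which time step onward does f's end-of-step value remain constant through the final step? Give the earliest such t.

2

[bits: m,clk,j,f,e,k,g,a,c,d,h]
t=0: Δ0=10000110100 Δ1=11000110100 Δ2=11000110101 Δ3=11100110101 Δ4=11100100101 | 4Δ
t=1: Δ0=11100100101 Δ1=10100100101 | 1Δ
t=2: Δ0=10100100101 Δ1=11100100101 Δ2=11101100101 Δ3=11111100101 Δ4=11111100111 Δ5=11011100111 Δ6=11011110111 | 6Δ
t=3: Δ0=11011110111 Δ1=10011110111 | 1Δ
t=4: Δ0=10011110111 Δ1=11011110111 | 1Δ
t=5: Δ0=11011110111 Δ1=10011110111 | 1Δ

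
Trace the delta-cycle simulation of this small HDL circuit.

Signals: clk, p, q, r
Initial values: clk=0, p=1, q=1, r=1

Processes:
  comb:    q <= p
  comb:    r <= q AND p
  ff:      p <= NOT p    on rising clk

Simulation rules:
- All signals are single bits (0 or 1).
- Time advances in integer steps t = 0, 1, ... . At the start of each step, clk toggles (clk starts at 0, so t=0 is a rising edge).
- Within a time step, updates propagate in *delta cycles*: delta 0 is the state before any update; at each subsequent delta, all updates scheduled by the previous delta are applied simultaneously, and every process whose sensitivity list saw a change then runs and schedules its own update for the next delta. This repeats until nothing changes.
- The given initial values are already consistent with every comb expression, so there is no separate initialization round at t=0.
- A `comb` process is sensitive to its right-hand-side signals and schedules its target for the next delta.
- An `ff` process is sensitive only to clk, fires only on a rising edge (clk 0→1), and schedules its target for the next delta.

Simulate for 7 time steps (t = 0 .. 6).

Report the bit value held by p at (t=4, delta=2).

t=0 Δ0: clk=0 r=1 q=1 p=1
  Δ1: clk:0→1
  Δ2: p:1→0
  Δ3: r:1→0, q:1→0
  (3Δ to stable)
t=1 Δ0: clk=1 r=0 q=0 p=0
  Δ1: clk:1→0
  (1Δ to stable)
t=2 Δ0: clk=0 r=0 q=0 p=0
  Δ1: clk:0→1
  Δ2: p:0→1
  Δ3: q:0→1
  Δ4: r:0→1
  (4Δ to stable)
t=3 Δ0: clk=1 r=1 q=1 p=1
  Δ1: clk:1→0
  (1Δ to stable)
t=4 Δ0: clk=0 r=1 q=1 p=1
  Δ1: clk:0→1
  Δ2: p:1→0
  Δ3: r:1→0, q:1→0
  (3Δ to stable)
t=5 Δ0: clk=1 r=0 q=0 p=0
  Δ1: clk:1→0
  (1Δ to stable)
t=6 Δ0: clk=0 r=0 q=0 p=0
  Δ1: clk:0→1
  Δ2: p:0→1
  Δ3: q:0→1
  Δ4: r:0→1
  (4Δ to stable)

0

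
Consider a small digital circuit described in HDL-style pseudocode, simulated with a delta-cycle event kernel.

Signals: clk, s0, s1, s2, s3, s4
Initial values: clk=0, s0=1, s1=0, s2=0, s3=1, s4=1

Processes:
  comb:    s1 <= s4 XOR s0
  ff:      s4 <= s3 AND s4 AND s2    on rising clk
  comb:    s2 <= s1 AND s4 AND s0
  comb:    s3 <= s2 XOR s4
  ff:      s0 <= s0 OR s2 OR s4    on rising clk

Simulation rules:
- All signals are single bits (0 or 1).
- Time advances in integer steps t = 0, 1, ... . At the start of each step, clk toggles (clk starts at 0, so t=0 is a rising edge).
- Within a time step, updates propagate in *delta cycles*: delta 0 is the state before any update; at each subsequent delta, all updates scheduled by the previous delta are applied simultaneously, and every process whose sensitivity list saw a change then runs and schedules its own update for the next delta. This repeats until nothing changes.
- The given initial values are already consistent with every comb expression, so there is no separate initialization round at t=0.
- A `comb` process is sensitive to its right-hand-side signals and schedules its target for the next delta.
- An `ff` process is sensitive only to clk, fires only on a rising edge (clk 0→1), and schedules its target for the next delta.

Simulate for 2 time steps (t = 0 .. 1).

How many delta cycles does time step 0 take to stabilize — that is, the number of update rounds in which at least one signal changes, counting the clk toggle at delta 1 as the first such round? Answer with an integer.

3

t=0 Δ0: s3=1 s2=0 s4=1 s1=0 s0=1 clk=0
  Δ1: clk:0→1
  Δ2: s4:1→0
  Δ3: s3:1→0, s1:0→1
  (3Δ to stable)
t=1 Δ0: s3=0 s2=0 s4=0 s1=1 s0=1 clk=1
  Δ1: clk:1→0
  (1Δ to stable)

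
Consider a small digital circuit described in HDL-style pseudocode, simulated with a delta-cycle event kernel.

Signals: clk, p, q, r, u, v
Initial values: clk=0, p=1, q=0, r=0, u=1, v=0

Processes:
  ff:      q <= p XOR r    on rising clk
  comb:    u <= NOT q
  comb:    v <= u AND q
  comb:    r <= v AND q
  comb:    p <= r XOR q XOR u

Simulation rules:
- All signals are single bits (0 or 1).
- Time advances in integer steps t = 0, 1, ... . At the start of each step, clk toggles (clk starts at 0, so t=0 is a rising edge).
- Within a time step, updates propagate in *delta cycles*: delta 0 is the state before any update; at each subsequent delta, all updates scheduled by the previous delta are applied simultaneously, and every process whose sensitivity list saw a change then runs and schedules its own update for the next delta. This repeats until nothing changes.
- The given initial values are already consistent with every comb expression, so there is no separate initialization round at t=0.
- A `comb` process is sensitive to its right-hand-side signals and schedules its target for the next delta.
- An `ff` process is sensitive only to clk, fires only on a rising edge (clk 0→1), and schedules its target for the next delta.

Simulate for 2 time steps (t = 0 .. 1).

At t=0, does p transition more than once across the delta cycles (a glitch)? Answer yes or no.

yes

t0.Δ0 v=0 r=0 p=1 clk=0 q=0 u=1
t0.Δ1 v=0 r=0 p=1 clk=1 q=0 u=1
t0.Δ2 v=0 r=0 p=1 clk=1 q=1 u=1
t0.Δ3 v=1 r=0 p=0 clk=1 q=1 u=0
t0.Δ4 v=0 r=1 p=1 clk=1 q=1 u=0
t0.Δ5 v=0 r=0 p=0 clk=1 q=1 u=0
t0.Δ6 v=0 r=0 p=1 clk=1 q=1 u=0
t1.Δ0 v=0 r=0 p=1 clk=1 q=1 u=0
t1.Δ1 v=0 r=0 p=1 clk=0 q=1 u=0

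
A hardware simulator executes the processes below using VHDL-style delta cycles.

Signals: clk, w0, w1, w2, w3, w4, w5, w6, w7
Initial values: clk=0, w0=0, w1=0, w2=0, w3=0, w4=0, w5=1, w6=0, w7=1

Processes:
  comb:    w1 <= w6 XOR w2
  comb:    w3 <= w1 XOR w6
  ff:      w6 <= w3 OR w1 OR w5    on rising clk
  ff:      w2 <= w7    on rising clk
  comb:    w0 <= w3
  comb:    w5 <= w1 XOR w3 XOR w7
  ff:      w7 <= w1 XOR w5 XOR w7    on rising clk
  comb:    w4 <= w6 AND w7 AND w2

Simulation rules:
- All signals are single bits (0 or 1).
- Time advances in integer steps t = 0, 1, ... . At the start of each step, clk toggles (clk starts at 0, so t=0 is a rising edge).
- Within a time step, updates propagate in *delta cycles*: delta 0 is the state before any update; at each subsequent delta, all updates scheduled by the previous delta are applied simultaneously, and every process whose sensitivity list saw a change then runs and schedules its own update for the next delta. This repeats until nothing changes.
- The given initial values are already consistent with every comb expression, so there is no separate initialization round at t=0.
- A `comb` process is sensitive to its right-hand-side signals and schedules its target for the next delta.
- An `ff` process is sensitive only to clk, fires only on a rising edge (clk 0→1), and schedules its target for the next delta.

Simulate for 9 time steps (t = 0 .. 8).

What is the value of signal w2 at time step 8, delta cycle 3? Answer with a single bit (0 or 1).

1

[bits: w5,w2,w4,w6,w7,w0,clk,w3,w1]
t=0: Δ0=100010000 Δ1=100010100 Δ2=110100100 Δ3=010100110 Δ4=110101110 | 4Δ
t=1: Δ0=110101110 Δ1=110101010 | 1Δ
t=2: Δ0=110101010 Δ1=110101110 Δ2=100111110 Δ3=000111111 Δ4=100111101 Δ5=000110101 | 5Δ
t=3: Δ0=000110101 Δ1=000110001 | 1Δ
t=4: Δ0=000110001 Δ1=000110101 Δ2=010100101 Δ3=110100100 Δ4=010100110 Δ5=110101110 | 5Δ
t=5: Δ0=110101110 Δ1=110101010 | 1Δ
t=6: Δ0=110101010 Δ1=110101110 Δ2=100111110 Δ3=000111111 Δ4=100111101 Δ5=000110101 | 5Δ
t=7: Δ0=000110101 Δ1=000110001 | 1Δ
t=8: Δ0=000110001 Δ1=000110101 Δ2=010100101 Δ3=110100100 Δ4=010100110 Δ5=110101110 | 5Δ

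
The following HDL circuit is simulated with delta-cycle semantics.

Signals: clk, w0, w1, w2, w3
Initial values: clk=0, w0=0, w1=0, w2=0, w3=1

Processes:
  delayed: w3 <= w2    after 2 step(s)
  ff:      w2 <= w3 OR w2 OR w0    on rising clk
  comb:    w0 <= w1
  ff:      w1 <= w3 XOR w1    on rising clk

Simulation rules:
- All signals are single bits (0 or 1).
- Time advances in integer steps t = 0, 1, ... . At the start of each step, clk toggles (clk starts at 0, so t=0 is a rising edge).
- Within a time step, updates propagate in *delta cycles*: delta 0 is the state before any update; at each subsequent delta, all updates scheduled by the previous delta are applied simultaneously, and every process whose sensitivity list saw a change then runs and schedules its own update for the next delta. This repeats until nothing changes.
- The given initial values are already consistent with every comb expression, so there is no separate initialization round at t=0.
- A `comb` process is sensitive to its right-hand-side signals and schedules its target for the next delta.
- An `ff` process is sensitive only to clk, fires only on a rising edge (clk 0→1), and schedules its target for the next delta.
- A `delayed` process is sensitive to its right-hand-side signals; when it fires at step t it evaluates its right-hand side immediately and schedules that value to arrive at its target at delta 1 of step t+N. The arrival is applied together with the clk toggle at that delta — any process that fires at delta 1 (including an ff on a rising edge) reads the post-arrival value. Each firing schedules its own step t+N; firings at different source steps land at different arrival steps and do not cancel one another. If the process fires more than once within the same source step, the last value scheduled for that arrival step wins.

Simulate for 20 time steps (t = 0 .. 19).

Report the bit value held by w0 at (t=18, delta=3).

0

[bits: w2,w3,clk,w1,w0]
t=0: Δ0=01000 Δ1=01100 Δ2=11110 Δ3=11111 | 3Δ
t=1: Δ0=11111 Δ1=11011 | 1Δ
t=2: Δ0=11011 Δ1=11111 Δ2=11101 Δ3=11100 | 3Δ
t=3: Δ0=11100 Δ1=11000 | 1Δ
t=4: Δ0=11000 Δ1=11100 Δ2=11110 Δ3=11111 | 3Δ
t=5: Δ0=11111 Δ1=11011 | 1Δ
t=6: Δ0=11011 Δ1=11111 Δ2=11101 Δ3=11100 | 3Δ
t=7: Δ0=11100 Δ1=11000 | 1Δ
t=8: Δ0=11000 Δ1=11100 Δ2=11110 Δ3=11111 | 3Δ
t=9: Δ0=11111 Δ1=11011 | 1Δ
t=10: Δ0=11011 Δ1=11111 Δ2=11101 Δ3=11100 | 3Δ
t=11: Δ0=11100 Δ1=11000 | 1Δ
t=12: Δ0=11000 Δ1=11100 Δ2=11110 Δ3=11111 | 3Δ
t=13: Δ0=11111 Δ1=11011 | 1Δ
t=14: Δ0=11011 Δ1=11111 Δ2=11101 Δ3=11100 | 3Δ
t=15: Δ0=11100 Δ1=11000 | 1Δ
t=16: Δ0=11000 Δ1=11100 Δ2=11110 Δ3=11111 | 3Δ
t=17: Δ0=11111 Δ1=11011 | 1Δ
t=18: Δ0=11011 Δ1=11111 Δ2=11101 Δ3=11100 | 3Δ
t=19: Δ0=11100 Δ1=11000 | 1Δ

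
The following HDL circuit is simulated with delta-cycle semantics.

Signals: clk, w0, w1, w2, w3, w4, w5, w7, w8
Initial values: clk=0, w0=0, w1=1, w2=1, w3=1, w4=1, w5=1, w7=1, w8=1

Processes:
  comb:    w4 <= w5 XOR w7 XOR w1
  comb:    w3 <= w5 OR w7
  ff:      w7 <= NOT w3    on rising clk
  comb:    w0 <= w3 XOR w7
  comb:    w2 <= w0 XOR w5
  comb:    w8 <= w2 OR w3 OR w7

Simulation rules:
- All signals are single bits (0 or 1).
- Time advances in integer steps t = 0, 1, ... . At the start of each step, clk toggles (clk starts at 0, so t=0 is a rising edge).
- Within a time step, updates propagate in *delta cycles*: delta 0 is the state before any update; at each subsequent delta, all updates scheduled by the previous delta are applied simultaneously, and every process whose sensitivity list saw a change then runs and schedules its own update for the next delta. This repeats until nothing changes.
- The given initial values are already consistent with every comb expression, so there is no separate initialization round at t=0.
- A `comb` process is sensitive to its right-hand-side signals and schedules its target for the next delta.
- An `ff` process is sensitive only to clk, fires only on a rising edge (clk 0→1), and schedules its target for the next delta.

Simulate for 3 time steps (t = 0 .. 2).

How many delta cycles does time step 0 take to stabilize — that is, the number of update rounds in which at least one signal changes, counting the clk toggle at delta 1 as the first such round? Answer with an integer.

t=0 Δ0: w2=1 w1=1 w5=1 clk=0 w4=1 w3=1 w7=1 w8=1 w0=0
  Δ1: clk:0→1
  Δ2: w7:1→0
  Δ3: w4:1→0, w0:0→1
  Δ4: w2:1→0
  (4Δ to stable)
t=1 Δ0: w2=0 w1=1 w5=1 clk=1 w4=0 w3=1 w7=0 w8=1 w0=1
  Δ1: clk:1→0
  (1Δ to stable)
t=2 Δ0: w2=0 w1=1 w5=1 clk=0 w4=0 w3=1 w7=0 w8=1 w0=1
  Δ1: clk:0→1
  (1Δ to stable)

4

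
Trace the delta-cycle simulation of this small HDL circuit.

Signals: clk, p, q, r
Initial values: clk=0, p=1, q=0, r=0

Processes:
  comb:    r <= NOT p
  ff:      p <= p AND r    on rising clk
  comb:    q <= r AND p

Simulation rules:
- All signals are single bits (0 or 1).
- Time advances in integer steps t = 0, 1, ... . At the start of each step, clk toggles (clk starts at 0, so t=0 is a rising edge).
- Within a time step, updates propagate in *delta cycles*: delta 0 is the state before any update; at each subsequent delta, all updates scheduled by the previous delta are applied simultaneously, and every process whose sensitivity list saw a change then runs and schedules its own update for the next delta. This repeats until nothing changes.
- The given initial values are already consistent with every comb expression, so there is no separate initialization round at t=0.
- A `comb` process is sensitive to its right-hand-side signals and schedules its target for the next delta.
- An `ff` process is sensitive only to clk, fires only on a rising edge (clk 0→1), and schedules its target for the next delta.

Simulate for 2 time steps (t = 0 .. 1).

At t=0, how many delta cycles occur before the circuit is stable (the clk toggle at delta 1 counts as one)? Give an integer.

3

t=0 Δ0: q=0 p=1 r=0 clk=0
  Δ1: clk:0→1
  Δ2: p:1→0
  Δ3: r:0→1
  (3Δ to stable)
t=1 Δ0: q=0 p=0 r=1 clk=1
  Δ1: clk:1→0
  (1Δ to stable)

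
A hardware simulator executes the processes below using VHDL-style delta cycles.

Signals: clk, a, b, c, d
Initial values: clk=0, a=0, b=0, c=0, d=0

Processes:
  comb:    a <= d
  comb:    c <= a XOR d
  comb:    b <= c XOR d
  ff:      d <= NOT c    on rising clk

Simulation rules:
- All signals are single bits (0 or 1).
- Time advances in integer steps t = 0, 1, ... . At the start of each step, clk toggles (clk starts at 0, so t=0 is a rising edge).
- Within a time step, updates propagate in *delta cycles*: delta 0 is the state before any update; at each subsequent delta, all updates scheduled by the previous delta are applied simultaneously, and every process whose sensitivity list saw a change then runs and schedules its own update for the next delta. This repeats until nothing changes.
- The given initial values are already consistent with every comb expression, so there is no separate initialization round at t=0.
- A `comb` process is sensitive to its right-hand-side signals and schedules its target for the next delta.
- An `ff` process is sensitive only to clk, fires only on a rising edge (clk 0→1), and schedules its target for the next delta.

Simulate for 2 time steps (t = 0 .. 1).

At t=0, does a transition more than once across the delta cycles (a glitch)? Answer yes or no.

no

t=0 Δ0: b=0 c=0 d=0 a=0 clk=0
  Δ1: clk:0→1
  Δ2: d:0→1
  Δ3: b:0→1, c:0→1, a:0→1
  Δ4: b:1→0, c:1→0
  Δ5: b:0→1
  (5Δ to stable)
t=1 Δ0: b=1 c=0 d=1 a=1 clk=1
  Δ1: clk:1→0
  (1Δ to stable)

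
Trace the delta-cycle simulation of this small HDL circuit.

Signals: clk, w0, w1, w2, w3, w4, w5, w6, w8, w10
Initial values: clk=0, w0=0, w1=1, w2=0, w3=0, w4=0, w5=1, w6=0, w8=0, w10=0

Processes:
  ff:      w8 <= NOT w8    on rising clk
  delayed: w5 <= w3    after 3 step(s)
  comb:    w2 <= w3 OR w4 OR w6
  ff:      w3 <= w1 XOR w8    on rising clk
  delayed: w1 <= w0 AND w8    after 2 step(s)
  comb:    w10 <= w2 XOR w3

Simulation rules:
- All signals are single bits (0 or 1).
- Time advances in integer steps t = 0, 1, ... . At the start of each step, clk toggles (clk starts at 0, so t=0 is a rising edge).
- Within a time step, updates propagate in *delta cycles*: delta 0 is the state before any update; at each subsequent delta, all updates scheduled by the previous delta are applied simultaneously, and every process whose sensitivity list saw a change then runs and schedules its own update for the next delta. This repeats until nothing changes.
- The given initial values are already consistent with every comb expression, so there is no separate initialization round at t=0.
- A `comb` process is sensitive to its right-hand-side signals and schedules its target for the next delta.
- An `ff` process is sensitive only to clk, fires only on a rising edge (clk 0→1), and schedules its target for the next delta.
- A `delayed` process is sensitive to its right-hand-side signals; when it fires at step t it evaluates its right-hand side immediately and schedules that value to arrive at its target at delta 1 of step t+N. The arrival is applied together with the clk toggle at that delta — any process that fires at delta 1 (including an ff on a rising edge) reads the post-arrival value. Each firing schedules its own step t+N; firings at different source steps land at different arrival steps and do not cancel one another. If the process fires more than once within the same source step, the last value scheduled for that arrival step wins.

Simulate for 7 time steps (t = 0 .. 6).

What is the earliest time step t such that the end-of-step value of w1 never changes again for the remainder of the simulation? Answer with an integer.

[bits: w10,w8,clk,w3,w5,w1,w2,w4,w6,w0]
t=0: Δ0=0000110000 Δ1=0010110000 Δ2=0111110000 Δ3=1111111000 Δ4=0111111000 | 4Δ
t=1: Δ0=0111111000 Δ1=0101111000 | 1Δ
t=2: Δ0=0101111000 Δ1=0111101000 Δ2=0011101000 | 2Δ
t=3: Δ0=0011101000 Δ1=0001101000 | 1Δ
t=4: Δ0=0001101000 Δ1=0011101000 Δ2=0110101000 Δ3=1110100000 Δ4=0110100000 | 4Δ
t=5: Δ0=0110100000 Δ1=0100100000 | 1Δ
t=6: Δ0=0100100000 Δ1=0110100000 Δ2=0011100000 Δ3=1011101000 Δ4=0011101000 | 4Δ

2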